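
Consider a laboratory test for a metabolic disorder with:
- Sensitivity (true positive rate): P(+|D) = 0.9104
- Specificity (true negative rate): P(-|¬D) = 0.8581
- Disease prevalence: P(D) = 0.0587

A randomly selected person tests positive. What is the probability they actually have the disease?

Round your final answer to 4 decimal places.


Let D = has disease, + = positive test

Given:
- P(D) = 0.0587 (prevalence)
- P(+|D) = 0.9104 (sensitivity)
- P(-|¬D) = 0.8581 (specificity)
- P(+|¬D) = 0.1419 (false positive rate = 1 - specificity)

Step 1: Find P(+)
P(+) = P(+|D)P(D) + P(+|¬D)P(¬D)
     = 0.9104 × 0.0587 + 0.1419 × 0.9413
     = 0.05344048 + 0.13357047
     = 0.18701095

Step 2: Apply Bayes' theorem for P(D|+)
P(D|+) = P(+|D)P(D) / P(+)
       = 0.05344048 / 0.18701095
       = 0.2858


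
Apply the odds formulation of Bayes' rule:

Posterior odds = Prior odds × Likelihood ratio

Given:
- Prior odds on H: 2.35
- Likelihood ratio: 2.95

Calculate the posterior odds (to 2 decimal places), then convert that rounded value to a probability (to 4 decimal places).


Step 1: Calculate posterior odds
Posterior odds = Prior odds × LR
               = 2.35 × 2.95
               = 6.93

Step 2: Convert to probability
P(H|E) = Posterior odds / (1 + Posterior odds)
       = 6.93 / (1 + 6.93)
       = 6.93 / 7.93
       = 0.8739

The evidence increased P(H) from 0.7015 to 0.8739.


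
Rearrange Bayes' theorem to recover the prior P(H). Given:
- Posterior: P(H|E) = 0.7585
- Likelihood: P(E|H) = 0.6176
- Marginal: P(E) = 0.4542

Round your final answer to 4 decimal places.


From Bayes' theorem: P(H|E) = P(E|H) × P(H) / P(E)

Rearranging for P(H):
P(H) = P(H|E) × P(E) / P(E|H)
     = 0.7585 × 0.4542 / 0.6176
     = 0.34451070 / 0.6176
     = 0.5578


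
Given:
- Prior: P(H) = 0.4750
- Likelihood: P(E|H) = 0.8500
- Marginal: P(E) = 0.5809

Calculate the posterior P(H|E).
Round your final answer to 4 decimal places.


Using Bayes' theorem:

P(H|E) = P(E|H) × P(H) / P(E)
       = 0.8500 × 0.4750 / 0.5809
       = 0.40375000 / 0.5809
       = 0.6950

The evidence strengthens our belief in H.
Prior: 0.4750 → Posterior: 0.6950


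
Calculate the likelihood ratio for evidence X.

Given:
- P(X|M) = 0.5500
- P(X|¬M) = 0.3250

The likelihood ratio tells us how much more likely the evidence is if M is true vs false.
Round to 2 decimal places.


Likelihood Ratio (LR) = P(X|M) / P(X|¬M)

LR = 0.5500 / 0.3250
   = 1.69

The evidence is 1.69 times more likely if M is true than if M is false.
LR > 1, so observing X raises the odds in favor of M.


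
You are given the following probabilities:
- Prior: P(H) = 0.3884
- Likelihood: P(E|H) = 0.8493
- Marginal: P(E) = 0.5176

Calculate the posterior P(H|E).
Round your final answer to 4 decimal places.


Using Bayes' theorem:

P(H|E) = P(E|H) × P(H) / P(E)
       = 0.8493 × 0.3884 / 0.5176
       = 0.32986812 / 0.5176
       = 0.6373

The evidence strengthens our belief in H.
Prior: 0.3884 → Posterior: 0.6373


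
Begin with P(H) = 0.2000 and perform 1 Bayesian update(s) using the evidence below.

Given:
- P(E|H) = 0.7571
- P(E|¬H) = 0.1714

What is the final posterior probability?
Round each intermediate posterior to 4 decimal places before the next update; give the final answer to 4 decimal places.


Sequential Bayesian updating:

Initial prior: P(H) = 0.2000

Update 1:
  P(E) = 0.7571 × 0.2000 + 0.1714 × 0.8000 = 0.15142000 + 0.13712000 = 0.28854000
  P(H|E) = 0.15142000 / 0.28854000 = 0.5248

Final posterior: 0.5248


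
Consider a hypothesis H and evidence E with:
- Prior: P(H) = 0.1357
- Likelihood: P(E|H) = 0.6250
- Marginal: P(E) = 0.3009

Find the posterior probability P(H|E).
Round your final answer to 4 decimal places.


Using Bayes' theorem:

P(H|E) = P(E|H) × P(H) / P(E)
       = 0.6250 × 0.1357 / 0.3009
       = 0.08481250 / 0.3009
       = 0.2819

The evidence strengthens our belief in H.
Prior: 0.1357 → Posterior: 0.2819


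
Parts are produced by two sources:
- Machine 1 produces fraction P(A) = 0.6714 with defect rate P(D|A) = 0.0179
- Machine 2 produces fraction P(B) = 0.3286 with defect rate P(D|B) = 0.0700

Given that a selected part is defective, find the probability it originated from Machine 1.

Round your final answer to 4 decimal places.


Let A = from Machine 1, D = defective

Given:
- P(A) = 0.6714, P(B) = 0.3286
- P(D|A) = 0.0179, P(D|B) = 0.0700

Step 1: Find P(D)
P(D) = P(D|A)P(A) + P(D|B)P(B)
     = 0.0179 × 0.6714 + 0.0700 × 0.3286
     = 0.01201806 + 0.02300200
     = 0.03502006

Step 2: Apply Bayes' theorem
P(A|D) = P(D|A)P(A) / P(D)
       = 0.01201806 / 0.03502006
       = 0.3432


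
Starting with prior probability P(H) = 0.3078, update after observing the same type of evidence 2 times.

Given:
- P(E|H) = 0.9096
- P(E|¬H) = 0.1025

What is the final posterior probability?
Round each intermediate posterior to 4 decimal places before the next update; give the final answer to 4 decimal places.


Sequential Bayesian updating:

Initial prior: P(H) = 0.3078

Update 1:
  P(E) = 0.9096 × 0.3078 + 0.1025 × 0.6922 = 0.27997488 + 0.07095050 = 0.35092538
  P(H|E) = 0.27997488 / 0.35092538 = 0.7978

Update 2:
  P(E) = 0.9096 × 0.7978 + 0.1025 × 0.2022 = 0.72567888 + 0.02072550 = 0.74640438
  P(H|E) = 0.72567888 / 0.74640438 = 0.9722

Final posterior: 0.9722


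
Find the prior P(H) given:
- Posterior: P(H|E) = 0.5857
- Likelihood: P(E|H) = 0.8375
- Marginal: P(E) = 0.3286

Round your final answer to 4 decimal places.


From Bayes' theorem: P(H|E) = P(E|H) × P(H) / P(E)

Rearranging for P(H):
P(H) = P(H|E) × P(E) / P(E|H)
     = 0.5857 × 0.3286 / 0.8375
     = 0.19246102 / 0.8375
     = 0.2298


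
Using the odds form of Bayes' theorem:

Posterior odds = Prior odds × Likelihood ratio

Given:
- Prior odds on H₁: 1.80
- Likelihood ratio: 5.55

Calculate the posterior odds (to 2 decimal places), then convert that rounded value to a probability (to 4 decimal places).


Step 1: Calculate posterior odds
Posterior odds = Prior odds × LR
               = 1.80 × 5.55
               = 9.99

Step 2: Convert to probability
P(H₁|E) = Posterior odds / (1 + Posterior odds)
       = 9.99 / (1 + 9.99)
       = 9.99 / 10.99
       = 0.9090

The evidence increased P(H₁) from 0.6429 to 0.9090.


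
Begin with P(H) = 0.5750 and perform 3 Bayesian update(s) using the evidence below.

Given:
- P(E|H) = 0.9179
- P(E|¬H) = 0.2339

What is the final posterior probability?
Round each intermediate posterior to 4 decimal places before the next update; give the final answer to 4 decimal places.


Sequential Bayesian updating:

Initial prior: P(H) = 0.5750

Update 1:
  P(E) = 0.9179 × 0.5750 + 0.2339 × 0.4250 = 0.52779250 + 0.09940750 = 0.62720000
  P(H|E) = 0.52779250 / 0.62720000 = 0.8415

Update 2:
  P(E) = 0.9179 × 0.8415 + 0.2339 × 0.1585 = 0.77241285 + 0.03707315 = 0.80948600
  P(H|E) = 0.77241285 / 0.80948600 = 0.9542

Update 3:
  P(E) = 0.9179 × 0.9542 + 0.2339 × 0.0458 = 0.87586018 + 0.01071262 = 0.88657280
  P(H|E) = 0.87586018 / 0.88657280 = 0.9879

Final posterior: 0.9879


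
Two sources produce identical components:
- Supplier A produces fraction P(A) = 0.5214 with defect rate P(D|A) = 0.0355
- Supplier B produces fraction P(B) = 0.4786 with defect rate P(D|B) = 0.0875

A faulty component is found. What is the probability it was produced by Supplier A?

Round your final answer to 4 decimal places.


Let A = from Supplier A, D = faulty

Given:
- P(A) = 0.5214, P(B) = 0.4786
- P(D|A) = 0.0355, P(D|B) = 0.0875

Step 1: Find P(D)
P(D) = P(D|A)P(A) + P(D|B)P(B)
     = 0.0355 × 0.5214 + 0.0875 × 0.4786
     = 0.01850970 + 0.04187750
     = 0.06038720

Step 2: Apply Bayes' theorem
P(A|D) = P(D|A)P(A) / P(D)
       = 0.01850970 / 0.06038720
       = 0.3065


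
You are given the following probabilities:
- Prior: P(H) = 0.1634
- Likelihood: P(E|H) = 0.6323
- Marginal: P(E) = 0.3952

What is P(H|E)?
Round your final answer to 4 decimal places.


Using Bayes' theorem:

P(H|E) = P(E|H) × P(H) / P(E)
       = 0.6323 × 0.1634 / 0.3952
       = 0.10331782 / 0.3952
       = 0.2614

The evidence strengthens our belief in H.
Prior: 0.1634 → Posterior: 0.2614


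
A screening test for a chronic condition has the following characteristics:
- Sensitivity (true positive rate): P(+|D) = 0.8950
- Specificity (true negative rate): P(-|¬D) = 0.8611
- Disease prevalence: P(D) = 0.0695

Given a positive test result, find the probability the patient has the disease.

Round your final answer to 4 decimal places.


Let D = has disease, + = positive test

Given:
- P(D) = 0.0695 (prevalence)
- P(+|D) = 0.8950 (sensitivity)
- P(-|¬D) = 0.8611 (specificity)
- P(+|¬D) = 0.1389 (false positive rate = 1 - specificity)

Step 1: Find P(+)
P(+) = P(+|D)P(D) + P(+|¬D)P(¬D)
     = 0.8950 × 0.0695 + 0.1389 × 0.9305
     = 0.06220250 + 0.12924645
     = 0.19144895

Step 2: Apply Bayes' theorem for P(D|+)
P(D|+) = P(+|D)P(D) / P(+)
       = 0.06220250 / 0.19144895
       = 0.3249


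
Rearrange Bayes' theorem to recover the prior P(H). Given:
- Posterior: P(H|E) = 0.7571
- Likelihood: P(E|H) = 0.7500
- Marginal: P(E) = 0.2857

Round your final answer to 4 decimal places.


From Bayes' theorem: P(H|E) = P(E|H) × P(H) / P(E)

Rearranging for P(H):
P(H) = P(H|E) × P(E) / P(E|H)
     = 0.7571 × 0.2857 / 0.7500
     = 0.21630347 / 0.7500
     = 0.2884


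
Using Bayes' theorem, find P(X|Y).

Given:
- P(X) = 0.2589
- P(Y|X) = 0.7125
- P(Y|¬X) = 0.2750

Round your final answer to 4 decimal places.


Bayes' theorem: P(X|Y) = P(Y|X) × P(X) / P(Y)

Step 1: Calculate P(Y) using law of total probability
P(Y) = P(Y|X)P(X) + P(Y|¬X)P(¬X)
     = 0.7125 × 0.2589 + 0.2750 × 0.7411
     = 0.18446625 + 0.20380250
     = 0.38826875

Step 2: Apply Bayes' theorem
P(X|Y) = P(Y|X) × P(X) / P(Y)
       = 0.18446625 / 0.38826875
       = 0.4751


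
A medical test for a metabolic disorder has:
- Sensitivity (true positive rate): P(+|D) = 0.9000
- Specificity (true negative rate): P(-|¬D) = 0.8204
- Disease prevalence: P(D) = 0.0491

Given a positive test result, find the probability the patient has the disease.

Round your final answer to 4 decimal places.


Let D = has disease, + = positive test

Given:
- P(D) = 0.0491 (prevalence)
- P(+|D) = 0.9000 (sensitivity)
- P(-|¬D) = 0.8204 (specificity)
- P(+|¬D) = 0.1796 (false positive rate = 1 - specificity)

Step 1: Find P(+)
P(+) = P(+|D)P(D) + P(+|¬D)P(¬D)
     = 0.9000 × 0.0491 + 0.1796 × 0.9509
     = 0.04419000 + 0.17078164
     = 0.21497164

Step 2: Apply Bayes' theorem for P(D|+)
P(D|+) = P(+|D)P(D) / P(+)
       = 0.04419000 / 0.21497164
       = 0.2056


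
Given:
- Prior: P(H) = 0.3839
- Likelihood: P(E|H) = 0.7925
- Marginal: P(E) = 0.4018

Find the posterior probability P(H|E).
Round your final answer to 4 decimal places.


Using Bayes' theorem:

P(H|E) = P(E|H) × P(H) / P(E)
       = 0.7925 × 0.3839 / 0.4018
       = 0.30424075 / 0.4018
       = 0.7572

The evidence strengthens our belief in H.
Prior: 0.3839 → Posterior: 0.7572


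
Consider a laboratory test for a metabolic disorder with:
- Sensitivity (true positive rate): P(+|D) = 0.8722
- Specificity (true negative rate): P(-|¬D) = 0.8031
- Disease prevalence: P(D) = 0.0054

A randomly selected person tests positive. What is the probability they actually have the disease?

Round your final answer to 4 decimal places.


Let D = has disease, + = positive test

Given:
- P(D) = 0.0054 (prevalence)
- P(+|D) = 0.8722 (sensitivity)
- P(-|¬D) = 0.8031 (specificity)
- P(+|¬D) = 0.1969 (false positive rate = 1 - specificity)

Step 1: Find P(+)
P(+) = P(+|D)P(D) + P(+|¬D)P(¬D)
     = 0.8722 × 0.0054 + 0.1969 × 0.9946
     = 0.00470988 + 0.19583674
     = 0.20054662

Step 2: Apply Bayes' theorem for P(D|+)
P(D|+) = P(+|D)P(D) / P(+)
       = 0.00470988 / 0.20054662
       = 0.0235


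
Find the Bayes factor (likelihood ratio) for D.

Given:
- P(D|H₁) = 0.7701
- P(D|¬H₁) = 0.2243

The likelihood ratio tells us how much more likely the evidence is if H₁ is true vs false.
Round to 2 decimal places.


Likelihood Ratio (LR) = P(D|H₁) / P(D|¬H₁)

LR = 0.7701 / 0.2243
   = 3.43

The evidence is 3.43 times more likely if H₁ is true than if H₁ is false.
LR > 1, so observing D raises the odds in favor of H₁.


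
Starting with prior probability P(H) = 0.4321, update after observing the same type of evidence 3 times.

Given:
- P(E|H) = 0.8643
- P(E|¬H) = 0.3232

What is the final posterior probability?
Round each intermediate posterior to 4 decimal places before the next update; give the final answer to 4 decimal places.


Sequential Bayesian updating:

Initial prior: P(H) = 0.4321

Update 1:
  P(E) = 0.8643 × 0.4321 + 0.3232 × 0.5679 = 0.37346403 + 0.18354528 = 0.55700931
  P(H|E) = 0.37346403 / 0.55700931 = 0.6705

Update 2:
  P(E) = 0.8643 × 0.6705 + 0.3232 × 0.3295 = 0.57951315 + 0.10649440 = 0.68600755
  P(H|E) = 0.57951315 / 0.68600755 = 0.8448

Update 3:
  P(E) = 0.8643 × 0.8448 + 0.3232 × 0.1552 = 0.73016064 + 0.05016064 = 0.78032128
  P(H|E) = 0.73016064 / 0.78032128 = 0.9357

Final posterior: 0.9357


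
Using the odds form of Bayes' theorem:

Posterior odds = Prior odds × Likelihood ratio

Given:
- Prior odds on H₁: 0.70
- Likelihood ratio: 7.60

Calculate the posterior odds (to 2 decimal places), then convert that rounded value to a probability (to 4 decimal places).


Step 1: Calculate posterior odds
Posterior odds = Prior odds × LR
               = 0.70 × 7.60
               = 5.32

Step 2: Convert to probability
P(H₁|E) = Posterior odds / (1 + Posterior odds)
       = 5.32 / (1 + 5.32)
       = 5.32 / 6.32
       = 0.8418

The evidence increased P(H₁) from 0.4118 to 0.8418.


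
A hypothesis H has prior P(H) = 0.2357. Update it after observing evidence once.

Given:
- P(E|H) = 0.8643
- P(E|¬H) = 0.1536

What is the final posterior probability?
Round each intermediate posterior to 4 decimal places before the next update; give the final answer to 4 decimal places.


Sequential Bayesian updating:

Initial prior: P(H) = 0.2357

Update 1:
  P(E) = 0.8643 × 0.2357 + 0.1536 × 0.7643 = 0.20371551 + 0.11739648 = 0.32111199
  P(H|E) = 0.20371551 / 0.32111199 = 0.6344

Final posterior: 0.6344


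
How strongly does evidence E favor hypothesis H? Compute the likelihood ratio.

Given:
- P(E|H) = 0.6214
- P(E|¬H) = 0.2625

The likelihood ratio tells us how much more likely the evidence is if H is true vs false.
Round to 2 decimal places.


Likelihood Ratio (LR) = P(E|H) / P(E|¬H)

LR = 0.6214 / 0.2625
   = 2.37

The evidence is 2.37 times more likely if H is true than if H is false.
LR > 1, so observing E raises the odds in favor of H.


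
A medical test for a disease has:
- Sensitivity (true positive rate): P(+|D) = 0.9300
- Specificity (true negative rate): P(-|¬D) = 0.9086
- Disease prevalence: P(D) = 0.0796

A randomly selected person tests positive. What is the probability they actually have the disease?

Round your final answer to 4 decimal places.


Let D = has disease, + = positive test

Given:
- P(D) = 0.0796 (prevalence)
- P(+|D) = 0.9300 (sensitivity)
- P(-|¬D) = 0.9086 (specificity)
- P(+|¬D) = 0.0914 (false positive rate = 1 - specificity)

Step 1: Find P(+)
P(+) = P(+|D)P(D) + P(+|¬D)P(¬D)
     = 0.9300 × 0.0796 + 0.0914 × 0.9204
     = 0.07402800 + 0.08412456
     = 0.15815256

Step 2: Apply Bayes' theorem for P(D|+)
P(D|+) = P(+|D)P(D) / P(+)
       = 0.07402800 / 0.15815256
       = 0.4681


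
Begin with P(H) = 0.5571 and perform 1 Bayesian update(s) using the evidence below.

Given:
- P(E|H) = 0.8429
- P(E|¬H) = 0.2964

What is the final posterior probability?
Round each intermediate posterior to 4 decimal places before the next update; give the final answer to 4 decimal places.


Sequential Bayesian updating:

Initial prior: P(H) = 0.5571

Update 1:
  P(E) = 0.8429 × 0.5571 + 0.2964 × 0.4429 = 0.46957959 + 0.13127556 = 0.60085515
  P(H|E) = 0.46957959 / 0.60085515 = 0.7815

Final posterior: 0.7815


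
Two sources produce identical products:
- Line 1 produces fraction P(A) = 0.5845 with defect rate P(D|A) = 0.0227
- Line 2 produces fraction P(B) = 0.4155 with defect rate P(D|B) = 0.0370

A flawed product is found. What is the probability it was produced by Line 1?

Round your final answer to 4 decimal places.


Let A = from Line 1, D = flawed

Given:
- P(A) = 0.5845, P(B) = 0.4155
- P(D|A) = 0.0227, P(D|B) = 0.0370

Step 1: Find P(D)
P(D) = P(D|A)P(A) + P(D|B)P(B)
     = 0.0227 × 0.5845 + 0.0370 × 0.4155
     = 0.01326815 + 0.01537350
     = 0.02864165

Step 2: Apply Bayes' theorem
P(A|D) = P(D|A)P(A) / P(D)
       = 0.01326815 / 0.02864165
       = 0.4632


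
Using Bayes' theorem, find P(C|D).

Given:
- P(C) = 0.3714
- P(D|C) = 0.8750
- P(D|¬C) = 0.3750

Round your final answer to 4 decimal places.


Bayes' theorem: P(C|D) = P(D|C) × P(C) / P(D)

Step 1: Calculate P(D) using law of total probability
P(D) = P(D|C)P(C) + P(D|¬C)P(¬C)
     = 0.8750 × 0.3714 + 0.3750 × 0.6286
     = 0.32497500 + 0.23572500
     = 0.56070000

Step 2: Apply Bayes' theorem
P(C|D) = P(D|C) × P(C) / P(D)
       = 0.32497500 / 0.56070000
       = 0.5796


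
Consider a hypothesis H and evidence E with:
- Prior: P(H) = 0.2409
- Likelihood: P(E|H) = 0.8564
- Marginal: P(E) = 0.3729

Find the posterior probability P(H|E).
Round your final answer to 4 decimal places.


Using Bayes' theorem:

P(H|E) = P(E|H) × P(H) / P(E)
       = 0.8564 × 0.2409 / 0.3729
       = 0.20630676 / 0.3729
       = 0.5532

The evidence strengthens our belief in H.
Prior: 0.2409 → Posterior: 0.5532


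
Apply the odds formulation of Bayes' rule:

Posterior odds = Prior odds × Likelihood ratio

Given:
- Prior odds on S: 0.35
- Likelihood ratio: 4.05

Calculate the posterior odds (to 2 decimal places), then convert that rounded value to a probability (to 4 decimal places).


Step 1: Calculate posterior odds
Posterior odds = Prior odds × LR
               = 0.35 × 4.05
               = 1.42

Step 2: Convert to probability
P(S|E) = Posterior odds / (1 + Posterior odds)
       = 1.42 / (1 + 1.42)
       = 1.42 / 2.42
       = 0.5868

The evidence increased P(S) from 0.2593 to 0.5868.


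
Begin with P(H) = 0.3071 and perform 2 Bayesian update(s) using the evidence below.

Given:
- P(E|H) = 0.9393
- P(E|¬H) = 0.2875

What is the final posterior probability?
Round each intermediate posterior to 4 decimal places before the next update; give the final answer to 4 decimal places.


Sequential Bayesian updating:

Initial prior: P(H) = 0.3071

Update 1:
  P(E) = 0.9393 × 0.3071 + 0.2875 × 0.6929 = 0.28845903 + 0.19920875 = 0.48766778
  P(H|E) = 0.28845903 / 0.48766778 = 0.5915

Update 2:
  P(E) = 0.9393 × 0.5915 + 0.2875 × 0.4085 = 0.55559595 + 0.11744375 = 0.67303970
  P(H|E) = 0.55559595 / 0.67303970 = 0.8255

Final posterior: 0.8255


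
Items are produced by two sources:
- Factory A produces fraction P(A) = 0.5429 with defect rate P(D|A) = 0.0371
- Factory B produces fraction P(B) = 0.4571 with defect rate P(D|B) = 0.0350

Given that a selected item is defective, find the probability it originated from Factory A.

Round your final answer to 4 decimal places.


Let A = from Factory A, D = defective

Given:
- P(A) = 0.5429, P(B) = 0.4571
- P(D|A) = 0.0371, P(D|B) = 0.0350

Step 1: Find P(D)
P(D) = P(D|A)P(A) + P(D|B)P(B)
     = 0.0371 × 0.5429 + 0.0350 × 0.4571
     = 0.02014159 + 0.01599850
     = 0.03614009

Step 2: Apply Bayes' theorem
P(A|D) = P(D|A)P(A) / P(D)
       = 0.02014159 / 0.03614009
       = 0.5573


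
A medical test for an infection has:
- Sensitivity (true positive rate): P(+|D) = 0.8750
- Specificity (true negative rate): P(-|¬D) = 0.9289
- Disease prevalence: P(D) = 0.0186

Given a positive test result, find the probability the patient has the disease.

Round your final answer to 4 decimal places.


Let D = has disease, + = positive test

Given:
- P(D) = 0.0186 (prevalence)
- P(+|D) = 0.8750 (sensitivity)
- P(-|¬D) = 0.9289 (specificity)
- P(+|¬D) = 0.0711 (false positive rate = 1 - specificity)

Step 1: Find P(+)
P(+) = P(+|D)P(D) + P(+|¬D)P(¬D)
     = 0.8750 × 0.0186 + 0.0711 × 0.9814
     = 0.01627500 + 0.06977754
     = 0.08605254

Step 2: Apply Bayes' theorem for P(D|+)
P(D|+) = P(+|D)P(D) / P(+)
       = 0.01627500 / 0.08605254
       = 0.1891


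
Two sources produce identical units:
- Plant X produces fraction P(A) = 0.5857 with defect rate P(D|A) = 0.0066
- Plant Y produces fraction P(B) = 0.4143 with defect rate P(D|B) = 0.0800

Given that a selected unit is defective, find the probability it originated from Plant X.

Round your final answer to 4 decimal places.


Let A = from Plant X, D = defective

Given:
- P(A) = 0.5857, P(B) = 0.4143
- P(D|A) = 0.0066, P(D|B) = 0.0800

Step 1: Find P(D)
P(D) = P(D|A)P(A) + P(D|B)P(B)
     = 0.0066 × 0.5857 + 0.0800 × 0.4143
     = 0.00386562 + 0.03314400
     = 0.03700962

Step 2: Apply Bayes' theorem
P(A|D) = P(D|A)P(A) / P(D)
       = 0.00386562 / 0.03700962
       = 0.1044


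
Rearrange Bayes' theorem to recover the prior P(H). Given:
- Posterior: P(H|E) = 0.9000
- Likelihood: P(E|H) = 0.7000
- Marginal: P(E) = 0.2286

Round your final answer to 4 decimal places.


From Bayes' theorem: P(H|E) = P(E|H) × P(H) / P(E)

Rearranging for P(H):
P(H) = P(H|E) × P(E) / P(E|H)
     = 0.9000 × 0.2286 / 0.7000
     = 0.20574000 / 0.7000
     = 0.2939


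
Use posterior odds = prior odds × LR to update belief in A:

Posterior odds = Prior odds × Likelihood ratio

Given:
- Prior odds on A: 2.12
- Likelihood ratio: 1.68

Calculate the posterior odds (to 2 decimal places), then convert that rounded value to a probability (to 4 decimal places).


Step 1: Calculate posterior odds
Posterior odds = Prior odds × LR
               = 2.12 × 1.68
               = 3.56

Step 2: Convert to probability
P(A|E) = Posterior odds / (1 + Posterior odds)
       = 3.56 / (1 + 3.56)
       = 3.56 / 4.56
       = 0.7807

The evidence increased P(A) from 0.6795 to 0.7807.


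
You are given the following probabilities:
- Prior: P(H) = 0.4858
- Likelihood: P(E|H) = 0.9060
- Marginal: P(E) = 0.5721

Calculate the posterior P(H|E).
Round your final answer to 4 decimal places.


Using Bayes' theorem:

P(H|E) = P(E|H) × P(H) / P(E)
       = 0.9060 × 0.4858 / 0.5721
       = 0.44013480 / 0.5721
       = 0.7693

The evidence strengthens our belief in H.
Prior: 0.4858 → Posterior: 0.7693


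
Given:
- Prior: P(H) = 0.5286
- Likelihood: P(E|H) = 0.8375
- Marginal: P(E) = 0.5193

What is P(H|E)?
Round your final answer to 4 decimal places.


Using Bayes' theorem:

P(H|E) = P(E|H) × P(H) / P(E)
       = 0.8375 × 0.5286 / 0.5193
       = 0.44270250 / 0.5193
       = 0.8525

The evidence strengthens our belief in H.
Prior: 0.5286 → Posterior: 0.8525


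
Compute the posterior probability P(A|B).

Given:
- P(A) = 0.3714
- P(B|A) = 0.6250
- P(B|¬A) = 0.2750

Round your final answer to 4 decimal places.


Bayes' theorem: P(A|B) = P(B|A) × P(A) / P(B)

Step 1: Calculate P(B) using law of total probability
P(B) = P(B|A)P(A) + P(B|¬A)P(¬A)
     = 0.6250 × 0.3714 + 0.2750 × 0.6286
     = 0.23212500 + 0.17286500
     = 0.40499000

Step 2: Apply Bayes' theorem
P(A|B) = P(B|A) × P(A) / P(B)
       = 0.23212500 / 0.40499000
       = 0.5732


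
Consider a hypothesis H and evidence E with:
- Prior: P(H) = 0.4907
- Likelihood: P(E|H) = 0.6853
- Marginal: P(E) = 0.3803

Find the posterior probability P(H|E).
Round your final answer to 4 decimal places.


Using Bayes' theorem:

P(H|E) = P(E|H) × P(H) / P(E)
       = 0.6853 × 0.4907 / 0.3803
       = 0.33627671 / 0.3803
       = 0.8842

The evidence strengthens our belief in H.
Prior: 0.4907 → Posterior: 0.8842


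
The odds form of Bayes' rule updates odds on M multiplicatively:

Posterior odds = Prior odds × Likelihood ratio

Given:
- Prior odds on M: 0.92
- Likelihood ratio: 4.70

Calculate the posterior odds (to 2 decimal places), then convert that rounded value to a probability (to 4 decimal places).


Step 1: Calculate posterior odds
Posterior odds = Prior odds × LR
               = 0.92 × 4.70
               = 4.32

Step 2: Convert to probability
P(M|E) = Posterior odds / (1 + Posterior odds)
       = 4.32 / (1 + 4.32)
       = 4.32 / 5.32
       = 0.8120

The evidence increased P(M) from 0.4792 to 0.8120.


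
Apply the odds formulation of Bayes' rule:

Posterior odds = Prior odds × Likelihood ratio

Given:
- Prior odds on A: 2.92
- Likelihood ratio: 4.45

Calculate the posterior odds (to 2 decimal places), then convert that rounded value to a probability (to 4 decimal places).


Step 1: Calculate posterior odds
Posterior odds = Prior odds × LR
               = 2.92 × 4.45
               = 12.99

Step 2: Convert to probability
P(A|E) = Posterior odds / (1 + Posterior odds)
       = 12.99 / (1 + 12.99)
       = 12.99 / 13.99
       = 0.9285

The evidence increased P(A) from 0.7449 to 0.9285.


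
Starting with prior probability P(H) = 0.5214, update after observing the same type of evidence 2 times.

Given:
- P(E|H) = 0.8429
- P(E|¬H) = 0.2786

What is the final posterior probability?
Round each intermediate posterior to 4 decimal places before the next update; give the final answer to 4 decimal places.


Sequential Bayesian updating:

Initial prior: P(H) = 0.5214

Update 1:
  P(E) = 0.8429 × 0.5214 + 0.2786 × 0.4786 = 0.43948806 + 0.13333796 = 0.57282602
  P(H|E) = 0.43948806 / 0.57282602 = 0.7672

Update 2:
  P(E) = 0.8429 × 0.7672 + 0.2786 × 0.2328 = 0.64667288 + 0.06485808 = 0.71153096
  P(H|E) = 0.64667288 / 0.71153096 = 0.9088

Final posterior: 0.9088


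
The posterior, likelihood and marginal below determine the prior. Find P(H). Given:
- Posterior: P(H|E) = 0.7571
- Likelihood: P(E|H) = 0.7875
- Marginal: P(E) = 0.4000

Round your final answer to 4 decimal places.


From Bayes' theorem: P(H|E) = P(E|H) × P(H) / P(E)

Rearranging for P(H):
P(H) = P(H|E) × P(E) / P(E|H)
     = 0.7571 × 0.4000 / 0.7875
     = 0.30284000 / 0.7875
     = 0.3846


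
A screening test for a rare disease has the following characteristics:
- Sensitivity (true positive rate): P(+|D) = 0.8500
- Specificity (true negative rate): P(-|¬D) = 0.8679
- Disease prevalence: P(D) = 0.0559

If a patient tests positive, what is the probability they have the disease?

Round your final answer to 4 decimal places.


Let D = has disease, + = positive test

Given:
- P(D) = 0.0559 (prevalence)
- P(+|D) = 0.8500 (sensitivity)
- P(-|¬D) = 0.8679 (specificity)
- P(+|¬D) = 0.1321 (false positive rate = 1 - specificity)

Step 1: Find P(+)
P(+) = P(+|D)P(D) + P(+|¬D)P(¬D)
     = 0.8500 × 0.0559 + 0.1321 × 0.9441
     = 0.04751500 + 0.12471561
     = 0.17223061

Step 2: Apply Bayes' theorem for P(D|+)
P(D|+) = P(+|D)P(D) / P(+)
       = 0.04751500 / 0.17223061
       = 0.2759


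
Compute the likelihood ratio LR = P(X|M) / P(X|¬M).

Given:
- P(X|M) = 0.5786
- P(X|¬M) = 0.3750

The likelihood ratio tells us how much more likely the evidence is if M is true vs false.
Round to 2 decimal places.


Likelihood Ratio (LR) = P(X|M) / P(X|¬M)

LR = 0.5786 / 0.3750
   = 1.54

The evidence is 1.54 times more likely if M is true than if M is false.
Because LR exceeds 1, X is evidence for M.


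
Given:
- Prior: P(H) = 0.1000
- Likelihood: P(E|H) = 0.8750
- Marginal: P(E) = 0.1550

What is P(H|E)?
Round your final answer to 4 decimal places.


Using Bayes' theorem:

P(H|E) = P(E|H) × P(H) / P(E)
       = 0.8750 × 0.1000 / 0.1550
       = 0.08750000 / 0.1550
       = 0.5645

The evidence strengthens our belief in H.
Prior: 0.1000 → Posterior: 0.5645


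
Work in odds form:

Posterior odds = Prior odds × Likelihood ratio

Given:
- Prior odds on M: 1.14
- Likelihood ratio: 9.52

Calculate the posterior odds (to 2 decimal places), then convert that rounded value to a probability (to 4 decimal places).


Step 1: Calculate posterior odds
Posterior odds = Prior odds × LR
               = 1.14 × 9.52
               = 10.85

Step 2: Convert to probability
P(M|E) = Posterior odds / (1 + Posterior odds)
       = 10.85 / (1 + 10.85)
       = 10.85 / 11.85
       = 0.9156

The evidence increased P(M) from 0.5327 to 0.9156.


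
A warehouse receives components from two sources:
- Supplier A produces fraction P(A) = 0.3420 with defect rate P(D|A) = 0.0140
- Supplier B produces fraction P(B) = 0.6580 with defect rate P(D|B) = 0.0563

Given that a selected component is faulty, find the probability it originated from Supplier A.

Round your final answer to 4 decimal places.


Let A = from Supplier A, D = faulty

Given:
- P(A) = 0.3420, P(B) = 0.6580
- P(D|A) = 0.0140, P(D|B) = 0.0563

Step 1: Find P(D)
P(D) = P(D|A)P(A) + P(D|B)P(B)
     = 0.0140 × 0.3420 + 0.0563 × 0.6580
     = 0.00478800 + 0.03704540
     = 0.04183340

Step 2: Apply Bayes' theorem
P(A|D) = P(D|A)P(A) / P(D)
       = 0.00478800 / 0.04183340
       = 0.1145


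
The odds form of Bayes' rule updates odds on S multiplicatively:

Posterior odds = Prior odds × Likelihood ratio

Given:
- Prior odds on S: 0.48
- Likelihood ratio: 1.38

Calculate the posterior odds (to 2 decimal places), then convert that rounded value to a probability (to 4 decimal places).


Step 1: Calculate posterior odds
Posterior odds = Prior odds × LR
               = 0.48 × 1.38
               = 0.66

Step 2: Convert to probability
P(S|E) = Posterior odds / (1 + Posterior odds)
       = 0.66 / (1 + 0.66)
       = 0.66 / 1.66
       = 0.3976

The evidence increased P(S) from 0.3243 to 0.3976.


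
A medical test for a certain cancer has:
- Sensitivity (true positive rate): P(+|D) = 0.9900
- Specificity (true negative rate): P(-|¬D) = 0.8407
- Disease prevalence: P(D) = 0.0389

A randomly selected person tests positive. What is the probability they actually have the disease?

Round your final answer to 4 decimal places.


Let D = has disease, + = positive test

Given:
- P(D) = 0.0389 (prevalence)
- P(+|D) = 0.9900 (sensitivity)
- P(-|¬D) = 0.8407 (specificity)
- P(+|¬D) = 0.1593 (false positive rate = 1 - specificity)

Step 1: Find P(+)
P(+) = P(+|D)P(D) + P(+|¬D)P(¬D)
     = 0.9900 × 0.0389 + 0.1593 × 0.9611
     = 0.03851100 + 0.15310323
     = 0.19161423

Step 2: Apply Bayes' theorem for P(D|+)
P(D|+) = P(+|D)P(D) / P(+)
       = 0.03851100 / 0.19161423
       = 0.2010


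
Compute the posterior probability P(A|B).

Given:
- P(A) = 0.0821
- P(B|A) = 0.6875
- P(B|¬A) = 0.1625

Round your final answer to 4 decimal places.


Bayes' theorem: P(A|B) = P(B|A) × P(A) / P(B)

Step 1: Calculate P(B) using law of total probability
P(B) = P(B|A)P(A) + P(B|¬A)P(¬A)
     = 0.6875 × 0.0821 + 0.1625 × 0.9179
     = 0.05644375 + 0.14915875
     = 0.20560250

Step 2: Apply Bayes' theorem
P(A|B) = P(B|A) × P(A) / P(B)
       = 0.05644375 / 0.20560250
       = 0.2745


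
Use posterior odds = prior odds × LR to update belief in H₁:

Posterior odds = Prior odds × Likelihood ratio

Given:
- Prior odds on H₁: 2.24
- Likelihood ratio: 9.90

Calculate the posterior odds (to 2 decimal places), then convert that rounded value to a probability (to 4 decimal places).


Step 1: Calculate posterior odds
Posterior odds = Prior odds × LR
               = 2.24 × 9.90
               = 22.18

Step 2: Convert to probability
P(H₁|E) = Posterior odds / (1 + Posterior odds)
       = 22.18 / (1 + 22.18)
       = 22.18 / 23.18
       = 0.9569

The evidence increased P(H₁) from 0.6914 to 0.9569.


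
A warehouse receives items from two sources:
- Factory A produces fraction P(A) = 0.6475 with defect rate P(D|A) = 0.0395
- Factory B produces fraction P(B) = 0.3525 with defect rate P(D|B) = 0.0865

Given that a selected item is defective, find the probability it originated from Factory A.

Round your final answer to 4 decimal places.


Let A = from Factory A, D = defective

Given:
- P(A) = 0.6475, P(B) = 0.3525
- P(D|A) = 0.0395, P(D|B) = 0.0865

Step 1: Find P(D)
P(D) = P(D|A)P(A) + P(D|B)P(B)
     = 0.0395 × 0.6475 + 0.0865 × 0.3525
     = 0.02557625 + 0.03049125
     = 0.05606750

Step 2: Apply Bayes' theorem
P(A|D) = P(D|A)P(A) / P(D)
       = 0.02557625 / 0.05606750
       = 0.4562


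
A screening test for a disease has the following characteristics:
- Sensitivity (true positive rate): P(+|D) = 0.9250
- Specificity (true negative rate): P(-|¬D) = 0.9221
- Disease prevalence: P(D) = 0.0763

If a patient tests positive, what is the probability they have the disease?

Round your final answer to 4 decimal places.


Let D = has disease, + = positive test

Given:
- P(D) = 0.0763 (prevalence)
- P(+|D) = 0.9250 (sensitivity)
- P(-|¬D) = 0.9221 (specificity)
- P(+|¬D) = 0.0779 (false positive rate = 1 - specificity)

Step 1: Find P(+)
P(+) = P(+|D)P(D) + P(+|¬D)P(¬D)
     = 0.9250 × 0.0763 + 0.0779 × 0.9237
     = 0.07057750 + 0.07195623
     = 0.14253373

Step 2: Apply Bayes' theorem for P(D|+)
P(D|+) = P(+|D)P(D) / P(+)
       = 0.07057750 / 0.14253373
       = 0.4952


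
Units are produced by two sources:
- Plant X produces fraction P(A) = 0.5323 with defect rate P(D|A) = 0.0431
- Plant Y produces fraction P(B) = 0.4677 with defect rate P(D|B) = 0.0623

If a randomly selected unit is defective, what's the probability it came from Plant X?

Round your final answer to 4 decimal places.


Let A = from Plant X, D = defective

Given:
- P(A) = 0.5323, P(B) = 0.4677
- P(D|A) = 0.0431, P(D|B) = 0.0623

Step 1: Find P(D)
P(D) = P(D|A)P(A) + P(D|B)P(B)
     = 0.0431 × 0.5323 + 0.0623 × 0.4677
     = 0.02294213 + 0.02913771
     = 0.05207984

Step 2: Apply Bayes' theorem
P(A|D) = P(D|A)P(A) / P(D)
       = 0.02294213 / 0.05207984
       = 0.4405


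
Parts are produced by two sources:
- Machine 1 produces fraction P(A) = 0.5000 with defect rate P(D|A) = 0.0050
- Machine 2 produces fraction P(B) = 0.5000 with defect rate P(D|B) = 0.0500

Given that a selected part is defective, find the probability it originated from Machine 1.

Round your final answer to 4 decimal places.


Let A = from Machine 1, D = defective

Given:
- P(A) = 0.5000, P(B) = 0.5000
- P(D|A) = 0.0050, P(D|B) = 0.0500

Step 1: Find P(D)
P(D) = P(D|A)P(A) + P(D|B)P(B)
     = 0.0050 × 0.5000 + 0.0500 × 0.5000
     = 0.00250000 + 0.02500000
     = 0.02750000

Step 2: Apply Bayes' theorem
P(A|D) = P(D|A)P(A) / P(D)
       = 0.00250000 / 0.02750000
       = 0.0909


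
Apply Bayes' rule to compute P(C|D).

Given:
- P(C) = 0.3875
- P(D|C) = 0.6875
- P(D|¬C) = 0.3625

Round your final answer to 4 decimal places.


Bayes' theorem: P(C|D) = P(D|C) × P(C) / P(D)

Step 1: Calculate P(D) using law of total probability
P(D) = P(D|C)P(C) + P(D|¬C)P(¬C)
     = 0.6875 × 0.3875 + 0.3625 × 0.6125
     = 0.26640625 + 0.22203125
     = 0.48843750

Step 2: Apply Bayes' theorem
P(C|D) = P(D|C) × P(C) / P(D)
       = 0.26640625 / 0.48843750
       = 0.5454


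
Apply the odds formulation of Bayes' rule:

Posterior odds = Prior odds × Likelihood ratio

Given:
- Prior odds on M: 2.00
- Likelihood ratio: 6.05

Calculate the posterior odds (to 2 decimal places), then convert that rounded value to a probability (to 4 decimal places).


Step 1: Calculate posterior odds
Posterior odds = Prior odds × LR
               = 2.00 × 6.05
               = 12.10

Step 2: Convert to probability
P(M|E) = Posterior odds / (1 + Posterior odds)
       = 12.10 / (1 + 12.10)
       = 12.10 / 13.10
       = 0.9237

The evidence increased P(M) from 0.6667 to 0.9237.


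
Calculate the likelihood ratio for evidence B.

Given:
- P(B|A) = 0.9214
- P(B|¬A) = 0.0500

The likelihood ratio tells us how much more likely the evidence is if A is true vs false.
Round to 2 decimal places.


Likelihood Ratio (LR) = P(B|A) / P(B|¬A)

LR = 0.9214 / 0.0500
   = 18.43

The evidence is 18.43 times more likely if A is true than if A is false.
Since LR > 1, the evidence supports A over ¬A.


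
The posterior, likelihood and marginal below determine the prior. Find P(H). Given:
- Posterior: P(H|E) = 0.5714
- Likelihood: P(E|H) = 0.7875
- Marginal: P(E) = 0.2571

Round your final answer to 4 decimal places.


From Bayes' theorem: P(H|E) = P(E|H) × P(H) / P(E)

Rearranging for P(H):
P(H) = P(H|E) × P(E) / P(E|H)
     = 0.5714 × 0.2571 / 0.7875
     = 0.14690694 / 0.7875
     = 0.1865


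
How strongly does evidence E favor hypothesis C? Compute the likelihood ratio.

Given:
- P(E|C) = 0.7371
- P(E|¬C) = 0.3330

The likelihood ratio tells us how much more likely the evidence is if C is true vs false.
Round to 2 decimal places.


Likelihood Ratio (LR) = P(E|C) / P(E|¬C)

LR = 0.7371 / 0.3330
   = 2.21

The evidence is 2.21 times more likely if C is true than if C is false.
LR > 1, so observing E raises the odds in favor of C.


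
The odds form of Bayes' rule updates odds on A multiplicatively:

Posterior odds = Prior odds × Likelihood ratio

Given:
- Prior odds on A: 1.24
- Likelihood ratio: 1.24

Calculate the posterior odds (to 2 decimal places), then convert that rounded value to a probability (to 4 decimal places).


Step 1: Calculate posterior odds
Posterior odds = Prior odds × LR
               = 1.24 × 1.24
               = 1.54

Step 2: Convert to probability
P(A|E) = Posterior odds / (1 + Posterior odds)
       = 1.54 / (1 + 1.54)
       = 1.54 / 2.54
       = 0.6063

The evidence increased P(A) from 0.5536 to 0.6063.


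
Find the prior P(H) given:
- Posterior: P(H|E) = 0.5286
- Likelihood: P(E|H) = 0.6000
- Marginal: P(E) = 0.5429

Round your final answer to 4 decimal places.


From Bayes' theorem: P(H|E) = P(E|H) × P(H) / P(E)

Rearranging for P(H):
P(H) = P(H|E) × P(E) / P(E|H)
     = 0.5286 × 0.5429 / 0.6000
     = 0.28697694 / 0.6000
     = 0.4783


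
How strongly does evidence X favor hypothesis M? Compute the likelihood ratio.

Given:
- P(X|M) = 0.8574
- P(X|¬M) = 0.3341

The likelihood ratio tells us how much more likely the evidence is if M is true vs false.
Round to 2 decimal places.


Likelihood Ratio (LR) = P(X|M) / P(X|¬M)

LR = 0.8574 / 0.3341
   = 2.57

The evidence is 2.57 times more likely if M is true than if M is false.
Since LR > 1, the evidence supports M over ¬M.


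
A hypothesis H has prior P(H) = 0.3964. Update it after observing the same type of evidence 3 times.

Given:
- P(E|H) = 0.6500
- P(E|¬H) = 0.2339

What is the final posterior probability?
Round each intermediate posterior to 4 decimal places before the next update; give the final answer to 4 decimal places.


Sequential Bayesian updating:

Initial prior: P(H) = 0.3964

Update 1:
  P(E) = 0.6500 × 0.3964 + 0.2339 × 0.6036 = 0.25766000 + 0.14118204 = 0.39884204
  P(H|E) = 0.25766000 / 0.39884204 = 0.6460

Update 2:
  P(E) = 0.6500 × 0.6460 + 0.2339 × 0.3540 = 0.41990000 + 0.08280060 = 0.50270060
  P(H|E) = 0.41990000 / 0.50270060 = 0.8353

Update 3:
  P(E) = 0.6500 × 0.8353 + 0.2339 × 0.1647 = 0.54294500 + 0.03852333 = 0.58146833
  P(H|E) = 0.54294500 / 0.58146833 = 0.9337

Final posterior: 0.9337


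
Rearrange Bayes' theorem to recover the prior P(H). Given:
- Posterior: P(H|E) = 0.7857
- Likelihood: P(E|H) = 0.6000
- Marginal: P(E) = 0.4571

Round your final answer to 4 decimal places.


From Bayes' theorem: P(H|E) = P(E|H) × P(H) / P(E)

Rearranging for P(H):
P(H) = P(H|E) × P(E) / P(E|H)
     = 0.7857 × 0.4571 / 0.6000
     = 0.35914347 / 0.6000
     = 0.5986


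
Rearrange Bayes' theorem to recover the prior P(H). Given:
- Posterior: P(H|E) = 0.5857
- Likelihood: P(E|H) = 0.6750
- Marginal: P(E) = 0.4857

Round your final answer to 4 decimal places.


From Bayes' theorem: P(H|E) = P(E|H) × P(H) / P(E)

Rearranging for P(H):
P(H) = P(H|E) × P(E) / P(E|H)
     = 0.5857 × 0.4857 / 0.6750
     = 0.28447449 / 0.6750
     = 0.4214


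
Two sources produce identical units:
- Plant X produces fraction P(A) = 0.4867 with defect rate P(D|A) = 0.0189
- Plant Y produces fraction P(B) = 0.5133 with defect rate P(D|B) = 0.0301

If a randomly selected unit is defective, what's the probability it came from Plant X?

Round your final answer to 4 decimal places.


Let A = from Plant X, D = defective

Given:
- P(A) = 0.4867, P(B) = 0.5133
- P(D|A) = 0.0189, P(D|B) = 0.0301

Step 1: Find P(D)
P(D) = P(D|A)P(A) + P(D|B)P(B)
     = 0.0189 × 0.4867 + 0.0301 × 0.5133
     = 0.00919863 + 0.01545033
     = 0.02464896

Step 2: Apply Bayes' theorem
P(A|D) = P(D|A)P(A) / P(D)
       = 0.00919863 / 0.02464896
       = 0.3732
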